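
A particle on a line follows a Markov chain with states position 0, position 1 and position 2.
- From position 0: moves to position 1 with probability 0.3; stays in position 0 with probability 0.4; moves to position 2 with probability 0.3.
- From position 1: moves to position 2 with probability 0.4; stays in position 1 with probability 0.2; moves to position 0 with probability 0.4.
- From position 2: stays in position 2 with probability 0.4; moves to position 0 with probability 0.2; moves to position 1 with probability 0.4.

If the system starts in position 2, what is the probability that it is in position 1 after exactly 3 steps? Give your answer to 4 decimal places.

Propagate the distribution vector 3 steps from position 2.
After 0 steps: (0.0000, 0.0000, 1.0000)
After 1 step: (0.2000, 0.4000, 0.4000)
After 2 steps: (0.3200, 0.3000, 0.3800)
After 3 steps: (0.3240, 0.3080, 0.3680)
P(in position 1 after 3 steps) = 0.3080

0.3080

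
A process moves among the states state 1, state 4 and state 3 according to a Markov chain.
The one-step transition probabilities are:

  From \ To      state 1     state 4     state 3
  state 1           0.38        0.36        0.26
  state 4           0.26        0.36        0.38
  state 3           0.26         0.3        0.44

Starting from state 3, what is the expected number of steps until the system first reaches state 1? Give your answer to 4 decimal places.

3.8462

Let t(s) be the expected number of steps to first reach state 1 from state s, with t(state 1) = 0. Conditioning on the first step:
t(state 4) = 1 + 0.36·t(state 4) + 0.38·t(state 3)
t(state 3) = 1 + 0.3·t(state 4) + 0.44·t(state 3)
Solving: t(state 4) = 3.8462, t(state 3) = 3.8462.
Expected steps from state 3 to state 1: 3.8462.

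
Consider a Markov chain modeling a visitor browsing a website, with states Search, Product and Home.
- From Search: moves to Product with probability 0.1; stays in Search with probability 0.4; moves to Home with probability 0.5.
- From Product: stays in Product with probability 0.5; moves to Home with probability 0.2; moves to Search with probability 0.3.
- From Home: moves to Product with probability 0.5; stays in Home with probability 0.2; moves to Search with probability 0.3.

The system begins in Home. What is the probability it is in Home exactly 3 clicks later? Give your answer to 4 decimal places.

Propagate the distribution vector 3 clicks from Home.
After 0 clicks: (0.0000, 0.0000, 1.0000)
After 1 click: (0.3000, 0.5000, 0.2000)
After 2 clicks: (0.3300, 0.3800, 0.2900)
After 3 clicks: (0.3330, 0.3680, 0.2990)
P(in Home after 3 clicks) = 0.2990

0.2990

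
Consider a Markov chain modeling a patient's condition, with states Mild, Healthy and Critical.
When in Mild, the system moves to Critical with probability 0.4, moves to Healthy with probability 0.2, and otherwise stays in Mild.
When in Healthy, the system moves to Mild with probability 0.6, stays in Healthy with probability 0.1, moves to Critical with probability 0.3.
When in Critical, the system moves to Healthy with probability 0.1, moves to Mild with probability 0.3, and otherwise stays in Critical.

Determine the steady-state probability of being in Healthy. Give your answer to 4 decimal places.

0.1379

Let the stationary distribution be π with π = πP and π_1 + π_2 + π_3 = 1.
π_1 = 0.4·π_1 + 0.6·π_2 + 0.3·π_3
π_2 = 0.2·π_1 + 0.1·π_2 + 0.1·π_3
Solving with the normalization constraint gives π = (0.3793, 0.1379, 0.4828).
So the stationary probability of Healthy is 0.1379.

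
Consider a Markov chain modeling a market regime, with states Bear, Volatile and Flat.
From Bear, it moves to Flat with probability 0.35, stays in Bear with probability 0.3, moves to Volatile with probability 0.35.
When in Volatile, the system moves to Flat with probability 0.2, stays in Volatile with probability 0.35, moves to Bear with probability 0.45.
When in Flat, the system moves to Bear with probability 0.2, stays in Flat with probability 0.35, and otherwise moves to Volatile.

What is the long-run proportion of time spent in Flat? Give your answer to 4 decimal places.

0.2931

Let the stationary distribution be π with π = πP and π_1 + π_2 + π_3 = 1.
π_1 = 0.3·π_1 + 0.45·π_2 + 0.2·π_3
π_2 = 0.35·π_1 + 0.35·π_2 + 0.45·π_3
Solving with the normalization constraint gives π = (0.3276, 0.3793, 0.2931).
So the stationary probability of Flat is 0.2931.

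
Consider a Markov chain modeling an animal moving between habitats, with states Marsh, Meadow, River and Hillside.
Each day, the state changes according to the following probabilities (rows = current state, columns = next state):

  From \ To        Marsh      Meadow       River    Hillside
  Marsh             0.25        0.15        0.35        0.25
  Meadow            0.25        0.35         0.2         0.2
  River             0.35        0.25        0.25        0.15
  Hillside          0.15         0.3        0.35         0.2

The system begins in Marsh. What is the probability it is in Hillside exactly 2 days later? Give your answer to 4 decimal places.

Propagate the distribution vector 2 days from Marsh.
After 0 days: (1.0000, 0.0000, 0.0000, 0.0000)
After 1 day: (0.2500, 0.1500, 0.3500, 0.2500)
After 2 days: (0.2600, 0.2525, 0.2925, 0.1950)
P(in Hillside after 2 days) = 0.1950

0.1950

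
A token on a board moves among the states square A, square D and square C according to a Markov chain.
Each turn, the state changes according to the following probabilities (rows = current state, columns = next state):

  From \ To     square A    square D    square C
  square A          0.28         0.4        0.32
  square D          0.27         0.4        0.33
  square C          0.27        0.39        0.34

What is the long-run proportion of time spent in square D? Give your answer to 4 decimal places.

Let the stationary distribution be π with π = πP and π_1 + π_2 + π_3 = 1.
π_1 = 0.28·π_1 + 0.27·π_2 + 0.27·π_3
π_2 = 0.4·π_1 + 0.4·π_2 + 0.39·π_3
Solving with the normalization constraint gives π = (0.2727, 0.3967, 0.3306).
So the stationary probability of square D is 0.3967.

0.3967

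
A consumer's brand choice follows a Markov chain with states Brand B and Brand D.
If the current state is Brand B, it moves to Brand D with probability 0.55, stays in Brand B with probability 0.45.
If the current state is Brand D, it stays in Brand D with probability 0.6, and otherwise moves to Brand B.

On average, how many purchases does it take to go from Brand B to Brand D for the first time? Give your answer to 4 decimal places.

Let t(s) be the expected number of purchases to first reach Brand D from state s, with t(Brand D) = 0. Conditioning on the first purchase:
t(Brand B) = 1 + 0.45·t(Brand B)
Solving: t(Brand B) = 1.8182.
Expected purchases from Brand B to Brand D: 1.8182.

1.8182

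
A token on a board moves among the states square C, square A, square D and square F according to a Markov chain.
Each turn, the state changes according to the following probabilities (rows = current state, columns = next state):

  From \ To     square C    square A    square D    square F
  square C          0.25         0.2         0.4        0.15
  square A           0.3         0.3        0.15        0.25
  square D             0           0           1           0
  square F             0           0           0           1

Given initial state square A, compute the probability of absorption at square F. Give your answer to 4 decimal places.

0.5000

Let h(s) be the probability of absorption at square F starting from transient state s. Then h(square F) = 1 and h(square D) = 0. By first-step analysis:
h(square C) = 0.25·h(square C) + 0.2·h(square A) + 0.4·0 + 0.15·1
h(square A) = 0.3·h(square C) + 0.3·h(square A) + 0.15·0 + 0.25·1
Solving: h(square C) = 0.3333, h(square A) = 0.5000.
Starting from square A, the probability is 0.5000.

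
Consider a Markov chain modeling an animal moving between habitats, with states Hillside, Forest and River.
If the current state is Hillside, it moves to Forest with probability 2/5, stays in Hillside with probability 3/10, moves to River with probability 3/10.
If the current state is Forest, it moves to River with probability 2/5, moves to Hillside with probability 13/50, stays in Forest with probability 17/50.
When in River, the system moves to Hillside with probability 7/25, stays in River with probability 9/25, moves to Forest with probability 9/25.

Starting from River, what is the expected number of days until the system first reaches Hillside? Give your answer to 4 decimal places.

Let t(s) be the expected number of days to first reach Hillside from state s, with t(Hillside) = 0. Conditioning on the first day:
t(Forest) = 1 + 0.34·t(Forest) + 0.4·t(River)
t(River) = 1 + 0.36·t(Forest) + 0.36·t(River)
Solving: t(Forest) = 3.7356, t(River) = 3.6638.
Expected days from River to Hillside: 3.6638.

3.6638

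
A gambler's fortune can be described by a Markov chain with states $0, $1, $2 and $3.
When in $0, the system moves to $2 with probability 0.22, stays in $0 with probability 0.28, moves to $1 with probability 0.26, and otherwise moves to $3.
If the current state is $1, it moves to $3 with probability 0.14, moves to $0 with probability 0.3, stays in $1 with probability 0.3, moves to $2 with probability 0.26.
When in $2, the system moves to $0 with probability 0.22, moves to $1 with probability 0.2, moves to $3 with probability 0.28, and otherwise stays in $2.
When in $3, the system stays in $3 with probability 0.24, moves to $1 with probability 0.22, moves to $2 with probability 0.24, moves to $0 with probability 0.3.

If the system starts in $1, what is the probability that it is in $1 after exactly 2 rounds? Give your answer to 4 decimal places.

0.2508

Propagate the distribution vector 2 rounds from $1.
After 0 rounds: (0.0000, 1.0000, 0.0000, 0.0000)
After 1 round: (0.3000, 0.3000, 0.2600, 0.1400)
After 2 rounds: (0.2732, 0.2508, 0.2556, 0.2204)
P(in $1 after 2 rounds) = 0.2508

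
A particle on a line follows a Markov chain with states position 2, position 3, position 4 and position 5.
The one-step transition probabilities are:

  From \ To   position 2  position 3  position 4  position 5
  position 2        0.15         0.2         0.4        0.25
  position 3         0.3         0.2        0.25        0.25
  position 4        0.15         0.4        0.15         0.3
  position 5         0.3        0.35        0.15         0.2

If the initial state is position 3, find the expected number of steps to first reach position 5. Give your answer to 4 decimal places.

3.8035

Let t(s) be the expected number of steps to first reach position 5 from state s, with t(position 5) = 0. Conditioning on the first step:
t(position 2) = 1 + 0.15·t(position 2) + 0.2·t(position 3) + 0.4·t(position 4)
t(position 3) = 1 + 0.3·t(position 2) + 0.2·t(position 3) + 0.25·t(position 4)
t(position 4) = 1 + 0.15·t(position 2) + 0.4·t(position 3) + 0.15·t(position 4)
Solving: t(position 2) = 3.7814, t(position 3) = 3.8035, t(position 4) = 3.6337.
Expected steps from position 3 to position 5: 3.8035.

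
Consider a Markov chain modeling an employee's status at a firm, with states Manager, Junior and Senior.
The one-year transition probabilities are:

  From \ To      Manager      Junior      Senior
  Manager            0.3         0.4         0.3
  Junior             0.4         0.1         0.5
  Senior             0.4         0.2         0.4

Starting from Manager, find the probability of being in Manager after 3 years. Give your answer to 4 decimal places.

0.3630

Propagate the distribution vector 3 years from Manager.
After 0 years: (1.0000, 0.0000, 0.0000)
After 1 year: (0.3000, 0.4000, 0.3000)
After 2 years: (0.3700, 0.2200, 0.4100)
After 3 years: (0.3630, 0.2520, 0.3850)
P(in Manager after 3 years) = 0.3630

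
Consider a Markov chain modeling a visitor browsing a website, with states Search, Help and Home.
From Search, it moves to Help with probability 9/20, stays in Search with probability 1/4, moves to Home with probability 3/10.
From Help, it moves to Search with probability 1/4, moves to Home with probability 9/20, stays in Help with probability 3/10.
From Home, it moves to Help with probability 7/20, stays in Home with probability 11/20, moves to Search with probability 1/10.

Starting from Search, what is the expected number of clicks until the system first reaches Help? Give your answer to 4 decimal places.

Let t(s) be the expected number of clicks to first reach Help from state s, with t(Help) = 0. Conditioning on the first click:
t(Search) = 1 + 0.25·t(Search) + 0.3·t(Home)
t(Home) = 1 + 0.1·t(Search) + 0.55·t(Home)
Solving: t(Search) = 2.4390, t(Home) = 2.7642.
Expected clicks from Search to Help: 2.4390.

2.4390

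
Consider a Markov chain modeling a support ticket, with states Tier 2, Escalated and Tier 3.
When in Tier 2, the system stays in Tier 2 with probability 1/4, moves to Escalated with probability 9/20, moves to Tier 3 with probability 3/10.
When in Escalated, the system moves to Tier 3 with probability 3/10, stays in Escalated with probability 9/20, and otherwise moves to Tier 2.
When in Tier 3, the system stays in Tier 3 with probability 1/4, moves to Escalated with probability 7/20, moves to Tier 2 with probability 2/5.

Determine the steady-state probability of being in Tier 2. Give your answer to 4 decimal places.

Let the stationary distribution be π with π = πP and π_1 + π_2 + π_3 = 1.
π_1 = 0.25·π_1 + 0.25·π_2 + 0.4·π_3
π_2 = 0.45·π_1 + 0.45·π_2 + 0.35·π_3
Solving with the normalization constraint gives π = (0.2929, 0.4214, 0.2857).
So the stationary probability of Tier 2 is 0.2929.

0.2929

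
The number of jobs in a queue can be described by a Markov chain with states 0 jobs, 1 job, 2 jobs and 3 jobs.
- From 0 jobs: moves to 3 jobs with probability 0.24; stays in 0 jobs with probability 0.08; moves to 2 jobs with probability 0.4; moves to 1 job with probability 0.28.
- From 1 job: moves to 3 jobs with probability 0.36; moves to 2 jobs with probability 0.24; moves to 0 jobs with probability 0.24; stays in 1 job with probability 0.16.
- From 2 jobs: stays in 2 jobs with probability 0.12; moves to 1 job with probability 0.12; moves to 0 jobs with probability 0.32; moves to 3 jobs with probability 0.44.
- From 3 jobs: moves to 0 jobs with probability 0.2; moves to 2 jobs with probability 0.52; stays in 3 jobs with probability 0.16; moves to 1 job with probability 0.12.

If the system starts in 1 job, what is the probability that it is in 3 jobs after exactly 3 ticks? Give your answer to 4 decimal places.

Propagate the distribution vector 3 ticks from 1 job.
After 0 ticks: (0.0000, 1.0000, 0.0000, 0.0000)
After 1 tick: (0.2400, 0.1600, 0.2400, 0.3600)
After 2 ticks: (0.2064, 0.1648, 0.3504, 0.2784)
After 3 ticks: (0.2239, 0.1596, 0.3089, 0.3076)
P(in 3 jobs after 3 ticks) = 0.3076

0.3076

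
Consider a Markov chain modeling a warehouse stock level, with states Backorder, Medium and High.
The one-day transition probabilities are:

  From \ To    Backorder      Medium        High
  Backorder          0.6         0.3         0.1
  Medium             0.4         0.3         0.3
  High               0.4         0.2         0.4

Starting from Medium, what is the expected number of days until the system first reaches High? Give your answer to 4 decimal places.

Let t(s) be the expected number of days to first reach High from state s, with t(High) = 0. Conditioning on the first day:
t(Backorder) = 1 + 0.6·t(Backorder) + 0.3·t(Medium)
t(Medium) = 1 + 0.4·t(Backorder) + 0.3·t(Medium)
Solving: t(Backorder) = 6.2500, t(Medium) = 5.0000.
Expected days from Medium to High: 5.0000.

5.0000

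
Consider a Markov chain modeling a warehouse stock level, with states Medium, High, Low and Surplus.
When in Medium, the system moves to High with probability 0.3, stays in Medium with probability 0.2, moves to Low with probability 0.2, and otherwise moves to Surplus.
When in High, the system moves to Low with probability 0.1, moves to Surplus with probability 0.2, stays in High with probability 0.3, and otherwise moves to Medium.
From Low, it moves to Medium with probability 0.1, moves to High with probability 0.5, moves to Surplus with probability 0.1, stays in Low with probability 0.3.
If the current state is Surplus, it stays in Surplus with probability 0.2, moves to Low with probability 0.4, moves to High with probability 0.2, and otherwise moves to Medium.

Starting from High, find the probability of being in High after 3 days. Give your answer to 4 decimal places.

Propagate the distribution vector 3 days from High.
After 0 days: (0.0000, 1.0000, 0.0000, 0.0000)
After 1 day: (0.4000, 0.3000, 0.1000, 0.2000)
After 2 days: (0.2500, 0.3000, 0.2200, 0.2300)
After 3 days: (0.2380, 0.3210, 0.2380, 0.2030)
P(in High after 3 days) = 0.3210

0.3210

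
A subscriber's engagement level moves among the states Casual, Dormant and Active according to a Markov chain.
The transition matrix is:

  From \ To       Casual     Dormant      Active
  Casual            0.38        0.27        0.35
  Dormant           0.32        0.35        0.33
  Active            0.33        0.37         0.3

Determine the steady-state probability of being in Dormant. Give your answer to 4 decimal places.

0.3290

Let the stationary distribution be π with π = πP and π_1 + π_2 + π_3 = 1.
π_1 = 0.38·π_1 + 0.32·π_2 + 0.33·π_3
π_2 = 0.27·π_1 + 0.35·π_2 + 0.37·π_3
Solving with the normalization constraint gives π = (0.3439, 0.3290, 0.3271).
So the stationary probability of Dormant is 0.3290.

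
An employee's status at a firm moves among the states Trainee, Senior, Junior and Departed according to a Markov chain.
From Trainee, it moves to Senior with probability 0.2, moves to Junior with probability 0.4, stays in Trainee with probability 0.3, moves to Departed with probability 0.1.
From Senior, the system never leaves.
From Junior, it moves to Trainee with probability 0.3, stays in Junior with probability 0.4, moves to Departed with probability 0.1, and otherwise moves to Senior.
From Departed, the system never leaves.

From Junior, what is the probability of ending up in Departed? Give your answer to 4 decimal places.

0.3333

Let h(s) be the probability of absorption at Departed starting from transient state s. Then h(Departed) = 1 and h(Senior) = 0. By first-step analysis:
h(Trainee) = 0.3·h(Trainee) + 0.2·0 + 0.4·h(Junior) + 0.1·1
h(Junior) = 0.3·h(Trainee) + 0.2·0 + 0.4·h(Junior) + 0.1·1
Solving: h(Trainee) = 0.3333, h(Junior) = 0.3333.
Starting from Junior, the probability is 0.3333.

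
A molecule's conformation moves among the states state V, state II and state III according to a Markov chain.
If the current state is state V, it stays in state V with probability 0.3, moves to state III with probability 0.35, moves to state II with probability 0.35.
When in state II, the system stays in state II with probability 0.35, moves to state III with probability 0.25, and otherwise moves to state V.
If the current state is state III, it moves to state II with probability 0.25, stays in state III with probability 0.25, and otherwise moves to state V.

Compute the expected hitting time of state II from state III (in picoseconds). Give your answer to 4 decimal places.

Let t(s) be the expected number of picoseconds to first reach state II from state s, with t(state II) = 0. Conditioning on the first picosecond:
t(state V) = 1 + 0.3·t(state V) + 0.35·t(state III)
t(state III) = 1 + 0.5·t(state V) + 0.25·t(state III)
Solving: t(state V) = 3.1429, t(state III) = 3.4286.
Expected picoseconds from state III to state II: 3.4286.

3.4286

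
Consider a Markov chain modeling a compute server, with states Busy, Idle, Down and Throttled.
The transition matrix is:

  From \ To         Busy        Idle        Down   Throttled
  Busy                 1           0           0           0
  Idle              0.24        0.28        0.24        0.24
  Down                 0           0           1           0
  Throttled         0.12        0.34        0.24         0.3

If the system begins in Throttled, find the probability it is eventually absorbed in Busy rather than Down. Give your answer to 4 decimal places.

Let h(s) be the probability of absorption at Busy starting from transient state s. Then h(Busy) = 1 and h(Down) = 0. By first-step analysis:
h(Idle) = 0.24·1 + 0.28·h(Idle) + 0.24·0 + 0.24·h(Throttled)
h(Throttled) = 0.12·1 + 0.34·h(Idle) + 0.24·0 + 0.3·h(Throttled)
Solving: h(Idle) = 0.4659, h(Throttled) = 0.3977.
Starting from Throttled, the probability is 0.3977.

0.3977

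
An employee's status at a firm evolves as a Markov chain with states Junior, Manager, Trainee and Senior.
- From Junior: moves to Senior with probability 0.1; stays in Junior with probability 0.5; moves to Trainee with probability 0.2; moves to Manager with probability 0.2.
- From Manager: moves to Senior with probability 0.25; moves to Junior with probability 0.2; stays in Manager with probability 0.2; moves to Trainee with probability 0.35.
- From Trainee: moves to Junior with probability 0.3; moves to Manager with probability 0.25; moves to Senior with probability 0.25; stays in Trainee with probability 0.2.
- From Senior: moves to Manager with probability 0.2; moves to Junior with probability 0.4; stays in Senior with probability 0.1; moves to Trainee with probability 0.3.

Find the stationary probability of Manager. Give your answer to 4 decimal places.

Let the stationary distribution be π with π = πP and π_1 + π_2 + π_3 + π_4 = 1.
π_1 = 0.5·π_1 + 0.2·π_2 + 0.3·π_3 + 0.4·π_4
π_2 = 0.2·π_1 + 0.2·π_2 + 0.25·π_3 + 0.2·π_4
π_3 = 0.2·π_1 + 0.35·π_2 + 0.2·π_3 + 0.3·π_4
Solving with the normalization constraint gives π = (0.3696, 0.2124, 0.2488, 0.1692).
So the stationary probability of Manager is 0.2124.

0.2124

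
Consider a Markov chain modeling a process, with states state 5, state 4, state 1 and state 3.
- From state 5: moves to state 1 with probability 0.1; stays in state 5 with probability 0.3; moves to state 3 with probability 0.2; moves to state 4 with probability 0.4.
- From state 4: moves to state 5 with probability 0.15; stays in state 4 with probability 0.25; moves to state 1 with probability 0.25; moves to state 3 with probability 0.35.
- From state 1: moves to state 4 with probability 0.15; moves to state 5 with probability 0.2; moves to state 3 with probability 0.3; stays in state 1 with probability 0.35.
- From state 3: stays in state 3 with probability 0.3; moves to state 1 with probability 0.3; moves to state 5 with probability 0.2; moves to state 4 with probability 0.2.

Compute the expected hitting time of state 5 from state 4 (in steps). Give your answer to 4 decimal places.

5.5328

Let t(s) be the expected number of steps to first reach state 5 from state s, with t(state 5) = 0. Conditioning on the first step:
t(state 4) = 1 + 0.25·t(state 4) + 0.25·t(state 1) + 0.35·t(state 3)
t(state 1) = 1 + 0.15·t(state 4) + 0.35·t(state 1) + 0.3·t(state 3)
t(state 3) = 1 + 0.2·t(state 4) + 0.3·t(state 1) + 0.3·t(state 3)
Solving: t(state 4) = 5.5328, t(state 1) = 5.2409, t(state 3) = 5.2555.
Expected steps from state 4 to state 5: 5.5328.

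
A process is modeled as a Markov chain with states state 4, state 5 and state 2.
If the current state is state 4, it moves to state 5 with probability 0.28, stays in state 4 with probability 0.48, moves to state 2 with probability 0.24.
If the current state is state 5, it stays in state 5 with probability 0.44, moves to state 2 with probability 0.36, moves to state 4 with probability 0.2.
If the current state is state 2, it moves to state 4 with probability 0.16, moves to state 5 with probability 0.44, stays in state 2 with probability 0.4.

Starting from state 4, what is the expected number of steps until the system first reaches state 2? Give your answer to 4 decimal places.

Let t(s) be the expected number of steps to first reach state 2 from state s, with t(state 2) = 0. Conditioning on the first step:
t(state 4) = 1 + 0.48·t(state 4) + 0.28·t(state 5)
t(state 5) = 1 + 0.2·t(state 4) + 0.44·t(state 5)
Solving: t(state 4) = 3.5714, t(state 5) = 3.0612.
Expected steps from state 4 to state 2: 3.5714.

3.5714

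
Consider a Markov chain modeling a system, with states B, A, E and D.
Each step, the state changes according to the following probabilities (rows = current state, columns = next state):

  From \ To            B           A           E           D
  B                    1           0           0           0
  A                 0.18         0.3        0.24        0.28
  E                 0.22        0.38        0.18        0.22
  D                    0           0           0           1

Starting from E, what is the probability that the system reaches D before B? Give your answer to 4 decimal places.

0.5394

Let h(s) be the probability of absorption at D starting from transient state s. Then h(D) = 1 and h(B) = 0. By first-step analysis:
h(A) = 0.18·0 + 0.3·h(A) + 0.24·h(E) + 0.28·1
h(E) = 0.22·0 + 0.38·h(A) + 0.18·h(E) + 0.22·1
Solving: h(A) = 0.5849, h(E) = 0.5394.
Starting from E, the probability is 0.5394.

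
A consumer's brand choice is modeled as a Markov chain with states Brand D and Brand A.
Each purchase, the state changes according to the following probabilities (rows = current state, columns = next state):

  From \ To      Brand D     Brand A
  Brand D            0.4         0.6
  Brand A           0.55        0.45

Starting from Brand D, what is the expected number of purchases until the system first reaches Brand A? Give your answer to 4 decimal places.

1.6667

Let t(s) be the expected number of purchases to first reach Brand A from state s, with t(Brand A) = 0. Conditioning on the first purchase:
t(Brand D) = 1 + 0.4·t(Brand D)
Solving: t(Brand D) = 1.6667.
Expected purchases from Brand D to Brand A: 1.6667.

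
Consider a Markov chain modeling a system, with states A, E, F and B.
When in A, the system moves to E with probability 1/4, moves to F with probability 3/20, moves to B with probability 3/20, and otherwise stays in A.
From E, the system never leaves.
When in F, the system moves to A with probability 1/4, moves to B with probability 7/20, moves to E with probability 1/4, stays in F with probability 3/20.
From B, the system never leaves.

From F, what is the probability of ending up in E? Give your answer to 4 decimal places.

0.4651

Let h(s) be the probability of absorption at E starting from transient state s. Then h(E) = 1 and h(B) = 0. By first-step analysis:
h(A) = 0.45·h(A) + 0.25·1 + 0.15·h(F) + 0.15·0
h(F) = 0.25·h(A) + 0.25·1 + 0.15·h(F) + 0.35·0
Solving: h(A) = 0.5814, h(F) = 0.4651.
Starting from F, the probability is 0.4651.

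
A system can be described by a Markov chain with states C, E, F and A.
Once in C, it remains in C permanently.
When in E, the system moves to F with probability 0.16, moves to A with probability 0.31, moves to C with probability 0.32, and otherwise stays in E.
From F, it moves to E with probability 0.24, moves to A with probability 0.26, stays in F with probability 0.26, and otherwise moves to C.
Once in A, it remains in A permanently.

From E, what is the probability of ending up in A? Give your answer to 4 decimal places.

Let h(s) be the probability of absorption at A starting from transient state s. Then h(A) = 1 and h(C) = 0. By first-step analysis:
h(E) = 0.32·0 + 0.21·h(E) + 0.16·h(F) + 0.31·1
h(F) = 0.24·0 + 0.24·h(E) + 0.26·h(F) + 0.26·1
Solving: h(E) = 0.4962, h(F) = 0.5123.
Starting from E, the probability is 0.4962.

0.4962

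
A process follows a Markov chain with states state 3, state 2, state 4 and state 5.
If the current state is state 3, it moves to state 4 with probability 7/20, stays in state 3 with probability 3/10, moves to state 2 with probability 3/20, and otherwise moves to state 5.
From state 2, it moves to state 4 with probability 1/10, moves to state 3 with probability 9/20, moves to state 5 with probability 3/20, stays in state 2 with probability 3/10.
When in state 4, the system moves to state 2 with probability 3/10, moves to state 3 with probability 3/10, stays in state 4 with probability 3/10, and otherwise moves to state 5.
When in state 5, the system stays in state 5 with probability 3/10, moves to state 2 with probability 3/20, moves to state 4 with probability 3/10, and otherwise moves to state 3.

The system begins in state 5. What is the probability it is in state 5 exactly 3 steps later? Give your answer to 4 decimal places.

0.1801

Propagate the distribution vector 3 steps from state 5.
After 0 steps: (0.0000, 0.0000, 0.0000, 1.0000)
After 1 step: (0.2500, 0.1500, 0.3000, 0.3000)
After 2 steps: (0.3075, 0.2175, 0.2825, 0.1925)
After 3 steps: (0.3230, 0.2250, 0.2719, 0.1801)
P(in state 5 after 3 steps) = 0.1801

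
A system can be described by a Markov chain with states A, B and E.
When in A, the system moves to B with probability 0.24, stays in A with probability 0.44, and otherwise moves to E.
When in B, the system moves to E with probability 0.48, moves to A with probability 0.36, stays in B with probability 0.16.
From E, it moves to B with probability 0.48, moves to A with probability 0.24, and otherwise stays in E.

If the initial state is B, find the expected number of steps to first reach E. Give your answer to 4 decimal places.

Let t(s) be the expected number of steps to first reach E from state s, with t(E) = 0. Conditioning on the first step:
t(A) = 1 + 0.44·t(A) + 0.24·t(B)
t(B) = 1 + 0.36·t(A) + 0.16·t(B)
Solving: t(A) = 2.8125, t(B) = 2.3958.
Expected steps from B to E: 2.3958.

2.3958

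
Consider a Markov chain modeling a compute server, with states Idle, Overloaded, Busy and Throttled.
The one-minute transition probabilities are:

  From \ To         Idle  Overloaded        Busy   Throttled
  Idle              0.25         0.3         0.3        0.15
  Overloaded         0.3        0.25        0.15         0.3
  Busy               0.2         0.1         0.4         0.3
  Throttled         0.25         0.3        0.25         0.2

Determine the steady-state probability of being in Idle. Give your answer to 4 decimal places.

0.2475

Let the stationary distribution be π with π = πP and π_1 + π_2 + π_3 + π_4 = 1.
π_1 = 0.25·π_1 + 0.3·π_2 + 0.2·π_3 + 0.25·π_4
π_2 = 0.3·π_1 + 0.25·π_2 + 0.1·π_3 + 0.3·π_4
π_3 = 0.3·π_1 + 0.15·π_2 + 0.4·π_3 + 0.25·π_4
Solving with the normalization constraint gives π = (0.2475, 0.2321, 0.2814, 0.2390).
So the stationary probability of Idle is 0.2475.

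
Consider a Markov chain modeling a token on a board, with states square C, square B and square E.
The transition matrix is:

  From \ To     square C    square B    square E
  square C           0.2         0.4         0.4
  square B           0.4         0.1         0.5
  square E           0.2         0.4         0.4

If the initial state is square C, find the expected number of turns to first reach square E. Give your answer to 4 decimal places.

Let t(s) be the expected number of turns to first reach square E from state s, with t(square E) = 0. Conditioning on the first turn:
t(square C) = 1 + 0.2·t(square C) + 0.4·t(square B)
t(square B) = 1 + 0.4·t(square C) + 0.1·t(square B)
Solving: t(square C) = 2.3214, t(square B) = 2.1429.
Expected turns from square C to square E: 2.3214.

2.3214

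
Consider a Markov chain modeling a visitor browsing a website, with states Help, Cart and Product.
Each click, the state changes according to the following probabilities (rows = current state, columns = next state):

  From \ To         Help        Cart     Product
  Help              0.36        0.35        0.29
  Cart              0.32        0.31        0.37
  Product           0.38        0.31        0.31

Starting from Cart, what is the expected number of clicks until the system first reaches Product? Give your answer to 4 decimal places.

Let t(s) be the expected number of clicks to first reach Product from state s, with t(Product) = 0. Conditioning on the first click:
t(Help) = 1 + 0.36·t(Help) + 0.35·t(Cart)
t(Cart) = 1 + 0.32·t(Help) + 0.31·t(Cart)
Solving: t(Help) = 3.1553, t(Cart) = 2.9126.
Expected clicks from Cart to Product: 2.9126.

2.9126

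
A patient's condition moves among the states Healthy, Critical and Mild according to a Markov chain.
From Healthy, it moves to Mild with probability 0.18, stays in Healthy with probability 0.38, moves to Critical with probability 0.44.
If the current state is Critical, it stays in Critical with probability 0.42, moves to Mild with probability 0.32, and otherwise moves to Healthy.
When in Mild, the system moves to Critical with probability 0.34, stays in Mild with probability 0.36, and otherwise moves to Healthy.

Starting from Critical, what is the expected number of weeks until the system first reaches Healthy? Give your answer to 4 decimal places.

3.6585

Let t(s) be the expected number of weeks to first reach Healthy from state s, with t(Healthy) = 0. Conditioning on the first week:
t(Critical) = 1 + 0.42·t(Critical) + 0.32·t(Mild)
t(Mild) = 1 + 0.34·t(Critical) + 0.36·t(Mild)
Solving: t(Critical) = 3.6585, t(Mild) = 3.5061.
Expected weeks from Critical to Healthy: 3.6585.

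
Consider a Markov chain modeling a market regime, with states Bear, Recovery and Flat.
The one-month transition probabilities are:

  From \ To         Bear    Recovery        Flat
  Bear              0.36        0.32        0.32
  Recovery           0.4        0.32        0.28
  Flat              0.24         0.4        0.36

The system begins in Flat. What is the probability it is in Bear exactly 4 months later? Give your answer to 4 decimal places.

Propagate the distribution vector 4 months from Flat.
After 0 months: (0.0000, 0.0000, 1.0000)
After 1 month: (0.2400, 0.4000, 0.3600)
After 2 months: (0.3328, 0.3488, 0.3184)
After 3 months: (0.3357, 0.3455, 0.3188)
After 4 months: (0.3356, 0.3455, 0.3189)
P(in Bear after 4 months) = 0.3356

0.3356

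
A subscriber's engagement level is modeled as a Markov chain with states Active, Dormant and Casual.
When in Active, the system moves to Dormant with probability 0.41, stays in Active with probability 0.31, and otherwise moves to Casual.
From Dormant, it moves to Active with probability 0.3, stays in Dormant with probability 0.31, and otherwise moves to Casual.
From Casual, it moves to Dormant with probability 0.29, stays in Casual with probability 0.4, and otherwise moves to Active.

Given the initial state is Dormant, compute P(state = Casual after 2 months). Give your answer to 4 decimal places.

0.3609

Sum over the intermediate state after 1 month:
P = P(Dormant→Active)·P(Active→Casual) + P(Dormant→Dormant)·P(Dormant→Casual) + P(Dormant→Casual)·P(Casual→Casual)
  = 0.3×0.28 + 0.31×0.39 + 0.39×0.4
  = 0.0840 + 0.1209 + 0.1560 = 0.3609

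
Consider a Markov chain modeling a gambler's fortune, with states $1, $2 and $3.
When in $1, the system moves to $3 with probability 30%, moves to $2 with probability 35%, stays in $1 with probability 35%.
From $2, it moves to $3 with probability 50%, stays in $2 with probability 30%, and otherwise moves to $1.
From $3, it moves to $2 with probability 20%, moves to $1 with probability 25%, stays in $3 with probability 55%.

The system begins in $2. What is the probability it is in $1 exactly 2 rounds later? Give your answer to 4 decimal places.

0.2550

Sum over the intermediate state after 1 round:
P = P($2→$1)·P($1→$1) + P($2→$2)·P($2→$1) + P($2→$3)·P($3→$1)
  = 0.2×0.35 + 0.3×0.2 + 0.5×0.25
  = 0.0700 + 0.0600 + 0.1250 = 0.2550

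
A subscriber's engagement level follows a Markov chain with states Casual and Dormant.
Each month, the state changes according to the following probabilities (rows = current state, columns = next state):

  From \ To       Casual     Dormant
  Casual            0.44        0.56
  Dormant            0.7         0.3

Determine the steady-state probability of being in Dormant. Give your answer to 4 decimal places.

Let the stationary distribution be π with π = πP and π_1 + π_2 = 1.
π_1 = 0.44·π_1 + 0.7·π_2
Solving with the normalization constraint gives π = (0.5556, 0.4444).
So the stationary probability of Dormant is 0.4444.

0.4444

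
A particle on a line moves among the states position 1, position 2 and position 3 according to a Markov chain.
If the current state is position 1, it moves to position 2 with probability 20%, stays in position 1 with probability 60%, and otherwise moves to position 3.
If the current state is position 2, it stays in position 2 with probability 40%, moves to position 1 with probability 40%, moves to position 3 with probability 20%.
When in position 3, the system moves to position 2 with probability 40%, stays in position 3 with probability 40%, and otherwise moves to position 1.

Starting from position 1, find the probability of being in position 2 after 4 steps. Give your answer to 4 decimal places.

0.3104

Propagate the distribution vector 4 steps from position 1.
After 0 steps: (1.0000, 0.0000, 0.0000)
After 1 step: (0.6000, 0.2000, 0.2000)
After 2 steps: (0.4800, 0.2800, 0.2400)
After 3 steps: (0.4480, 0.3040, 0.2480)
After 4 steps: (0.4400, 0.3104, 0.2496)
P(in position 2 after 4 steps) = 0.3104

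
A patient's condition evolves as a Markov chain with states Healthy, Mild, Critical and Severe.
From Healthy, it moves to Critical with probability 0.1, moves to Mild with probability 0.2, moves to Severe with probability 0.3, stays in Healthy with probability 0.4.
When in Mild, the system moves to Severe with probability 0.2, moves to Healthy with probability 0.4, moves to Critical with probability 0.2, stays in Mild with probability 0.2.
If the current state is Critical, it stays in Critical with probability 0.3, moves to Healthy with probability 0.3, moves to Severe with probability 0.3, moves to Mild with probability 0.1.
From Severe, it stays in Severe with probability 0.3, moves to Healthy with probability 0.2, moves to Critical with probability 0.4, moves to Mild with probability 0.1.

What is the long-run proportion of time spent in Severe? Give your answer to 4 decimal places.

0.2854

Let the stationary distribution be π with π = πP and π_1 + π_2 + π_3 + π_4 = 1.
π_1 = 0.4·π_1 + 0.4·π_2 + 0.3·π_3 + 0.2·π_4
π_2 = 0.2·π_1 + 0.2·π_2 + 0.1·π_3 + 0.1·π_4
π_3 = 0.1·π_1 + 0.2·π_2 + 0.3·π_3 + 0.4·π_4
Solving with the normalization constraint gives π = (0.3179, 0.1464, 0.2503, 0.2854).
So the stationary probability of Severe is 0.2854.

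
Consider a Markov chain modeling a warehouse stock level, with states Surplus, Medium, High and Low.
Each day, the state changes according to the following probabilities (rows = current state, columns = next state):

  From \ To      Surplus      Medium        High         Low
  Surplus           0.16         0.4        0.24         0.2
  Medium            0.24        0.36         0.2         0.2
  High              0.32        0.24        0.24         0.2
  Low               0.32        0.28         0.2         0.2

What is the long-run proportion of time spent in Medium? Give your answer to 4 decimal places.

0.3279

Let the stationary distribution be π with π = πP and π_1 + π_2 + π_3 + π_4 = 1.
π_1 = 0.16·π_1 + 0.24·π_2 + 0.32·π_3 + 0.32·π_4
π_2 = 0.4·π_1 + 0.36·π_2 + 0.24·π_3 + 0.28·π_4
π_3 = 0.24·π_1 + 0.2·π_2 + 0.24·π_3 + 0.2·π_4
Solving with the normalization constraint gives π = (0.2533, 0.3279, 0.2189, 0.2000).
So the stationary probability of Medium is 0.3279.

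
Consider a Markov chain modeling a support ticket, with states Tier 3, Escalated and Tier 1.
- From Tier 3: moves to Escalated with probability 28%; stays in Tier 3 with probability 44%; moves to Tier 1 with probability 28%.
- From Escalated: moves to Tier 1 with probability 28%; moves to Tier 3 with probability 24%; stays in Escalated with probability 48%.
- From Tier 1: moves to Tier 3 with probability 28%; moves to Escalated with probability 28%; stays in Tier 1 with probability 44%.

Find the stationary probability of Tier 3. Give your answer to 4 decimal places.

Let the stationary distribution be π with π = πP and π_1 + π_2 + π_3 = 1.
π_1 = 0.44·π_1 + 0.24·π_2 + 0.28·π_3
π_2 = 0.28·π_1 + 0.48·π_2 + 0.28·π_3
Solving with the normalization constraint gives π = (0.3167, 0.3500, 0.3333).
So the stationary probability of Tier 3 is 0.3167.

0.3167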